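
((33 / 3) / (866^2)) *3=33 / 749956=0.00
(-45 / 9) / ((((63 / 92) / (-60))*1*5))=87.62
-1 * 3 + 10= 7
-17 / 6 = -2.83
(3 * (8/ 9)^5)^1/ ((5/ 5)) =32768/ 19683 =1.66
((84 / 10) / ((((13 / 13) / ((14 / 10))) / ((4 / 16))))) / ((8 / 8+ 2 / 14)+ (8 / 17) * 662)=17493 / 1860400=0.01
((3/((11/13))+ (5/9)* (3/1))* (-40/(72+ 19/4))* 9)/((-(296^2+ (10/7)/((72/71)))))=0.00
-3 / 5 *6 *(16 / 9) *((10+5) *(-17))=1632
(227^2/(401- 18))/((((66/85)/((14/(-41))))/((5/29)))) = -153298775/15027771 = -10.20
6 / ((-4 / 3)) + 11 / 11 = -7 / 2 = -3.50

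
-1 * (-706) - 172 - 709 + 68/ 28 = -1208/ 7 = -172.57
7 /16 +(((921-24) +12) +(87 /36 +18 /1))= 44633 /48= 929.85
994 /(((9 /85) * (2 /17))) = 718165 /9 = 79796.11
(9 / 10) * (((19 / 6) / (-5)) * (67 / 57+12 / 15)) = -563 / 500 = -1.13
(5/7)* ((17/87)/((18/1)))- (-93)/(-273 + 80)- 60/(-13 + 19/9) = 74582833/14809662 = 5.04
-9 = -9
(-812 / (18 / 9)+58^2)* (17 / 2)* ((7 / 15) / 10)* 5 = 58667 / 10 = 5866.70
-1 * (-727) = 727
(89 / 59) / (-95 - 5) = -89 / 5900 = -0.02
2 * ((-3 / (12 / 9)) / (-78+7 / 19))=171 / 2950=0.06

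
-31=-31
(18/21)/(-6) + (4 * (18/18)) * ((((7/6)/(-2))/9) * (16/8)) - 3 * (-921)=522082/189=2762.34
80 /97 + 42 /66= 1.46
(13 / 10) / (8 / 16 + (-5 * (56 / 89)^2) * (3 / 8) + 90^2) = 102973 / 641581805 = 0.00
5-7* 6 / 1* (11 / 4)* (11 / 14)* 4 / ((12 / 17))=-2037 / 4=-509.25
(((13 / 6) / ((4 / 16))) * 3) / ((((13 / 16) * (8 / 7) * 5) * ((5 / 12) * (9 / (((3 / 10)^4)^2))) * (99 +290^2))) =15309 / 13156093750000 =0.00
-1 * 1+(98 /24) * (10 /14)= 23 /12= 1.92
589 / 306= 1.92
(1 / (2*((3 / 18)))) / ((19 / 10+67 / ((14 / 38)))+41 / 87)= 18270 / 1121951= 0.02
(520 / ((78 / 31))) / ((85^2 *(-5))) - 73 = -1582399 / 21675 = -73.01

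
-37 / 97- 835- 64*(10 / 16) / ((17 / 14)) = -1431864 / 1649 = -868.32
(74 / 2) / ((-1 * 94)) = -37 / 94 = -0.39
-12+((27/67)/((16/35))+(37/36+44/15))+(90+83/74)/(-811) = -10523188057/1447537680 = -7.27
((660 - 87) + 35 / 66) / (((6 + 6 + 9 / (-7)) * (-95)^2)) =264971 / 44673750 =0.01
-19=-19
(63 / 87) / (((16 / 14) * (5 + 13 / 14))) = 1029 / 9628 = 0.11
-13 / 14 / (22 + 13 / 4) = -26 / 707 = -0.04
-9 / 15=-3 / 5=-0.60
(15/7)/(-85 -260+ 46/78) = -0.01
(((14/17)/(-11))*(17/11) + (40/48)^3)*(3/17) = 12101/148104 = 0.08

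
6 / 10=0.60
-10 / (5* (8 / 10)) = -5 / 2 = -2.50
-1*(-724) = 724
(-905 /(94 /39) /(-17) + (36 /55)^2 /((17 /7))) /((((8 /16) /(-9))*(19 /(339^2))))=-111310330083327 /45922525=-2423872.16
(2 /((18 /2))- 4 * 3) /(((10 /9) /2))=-106 /5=-21.20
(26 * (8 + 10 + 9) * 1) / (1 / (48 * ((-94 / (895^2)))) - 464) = -243648 / 222661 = -1.09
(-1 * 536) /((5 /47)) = -25192 /5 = -5038.40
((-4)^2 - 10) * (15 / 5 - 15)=-72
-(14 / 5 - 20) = 86 / 5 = 17.20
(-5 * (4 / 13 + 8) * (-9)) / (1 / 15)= 72900 / 13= 5607.69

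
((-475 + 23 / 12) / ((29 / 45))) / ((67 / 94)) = -1029.92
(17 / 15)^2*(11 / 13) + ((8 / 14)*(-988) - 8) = -11701147 / 20475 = -571.48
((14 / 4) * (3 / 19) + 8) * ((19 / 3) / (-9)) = -6.02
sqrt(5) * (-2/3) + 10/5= 2 - 2 * sqrt(5)/3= 0.51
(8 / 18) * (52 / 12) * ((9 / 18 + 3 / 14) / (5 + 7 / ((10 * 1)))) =2600 / 10773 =0.24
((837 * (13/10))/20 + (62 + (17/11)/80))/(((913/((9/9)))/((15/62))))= 1536801/49813280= 0.03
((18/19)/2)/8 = 9/152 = 0.06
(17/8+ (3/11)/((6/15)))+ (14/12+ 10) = 3689/264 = 13.97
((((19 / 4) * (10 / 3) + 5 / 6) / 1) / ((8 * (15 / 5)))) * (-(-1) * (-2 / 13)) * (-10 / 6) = 125 / 702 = 0.18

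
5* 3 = 15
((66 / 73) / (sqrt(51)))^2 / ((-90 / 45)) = -0.01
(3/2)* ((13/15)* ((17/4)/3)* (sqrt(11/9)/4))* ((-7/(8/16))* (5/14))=-221* sqrt(11)/288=-2.55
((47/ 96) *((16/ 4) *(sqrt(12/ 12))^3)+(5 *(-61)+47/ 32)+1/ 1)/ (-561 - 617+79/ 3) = 5771/ 22112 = 0.26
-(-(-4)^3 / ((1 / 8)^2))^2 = -16777216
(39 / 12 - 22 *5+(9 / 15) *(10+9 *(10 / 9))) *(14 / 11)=-2653 / 22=-120.59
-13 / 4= -3.25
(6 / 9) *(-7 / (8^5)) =-7 / 49152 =-0.00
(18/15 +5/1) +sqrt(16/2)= 2 * sqrt(2) +31/5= 9.03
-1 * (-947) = 947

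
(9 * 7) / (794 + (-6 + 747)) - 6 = -9147 / 1535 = -5.96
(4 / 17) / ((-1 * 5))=-4 / 85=-0.05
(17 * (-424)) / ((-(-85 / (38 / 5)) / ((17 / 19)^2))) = -245072 / 475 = -515.94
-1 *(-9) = 9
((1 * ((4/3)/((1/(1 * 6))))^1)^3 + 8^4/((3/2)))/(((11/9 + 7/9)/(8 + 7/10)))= 70528/5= 14105.60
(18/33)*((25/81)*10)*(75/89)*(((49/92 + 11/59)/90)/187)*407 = 30085625/1219565754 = 0.02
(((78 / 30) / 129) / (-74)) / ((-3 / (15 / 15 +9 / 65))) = 1 / 9675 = 0.00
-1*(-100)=100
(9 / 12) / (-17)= -3 / 68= -0.04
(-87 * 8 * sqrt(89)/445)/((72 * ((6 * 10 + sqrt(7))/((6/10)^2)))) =-0.00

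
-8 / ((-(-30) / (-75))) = 20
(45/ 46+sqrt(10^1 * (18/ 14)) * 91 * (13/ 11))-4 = -139/ 46+507 * sqrt(70)/ 11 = 382.60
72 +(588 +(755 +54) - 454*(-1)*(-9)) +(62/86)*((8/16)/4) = -900217/344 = -2616.91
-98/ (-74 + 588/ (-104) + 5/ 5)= 2548/ 2045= 1.25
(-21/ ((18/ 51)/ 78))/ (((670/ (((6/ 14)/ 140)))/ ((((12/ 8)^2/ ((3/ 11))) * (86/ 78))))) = -72369/ 375200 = -0.19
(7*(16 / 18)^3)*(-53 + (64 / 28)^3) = -7210496 / 35721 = -201.86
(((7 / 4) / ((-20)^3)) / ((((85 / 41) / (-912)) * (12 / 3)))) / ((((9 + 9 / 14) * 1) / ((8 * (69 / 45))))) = 877933 / 28687500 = 0.03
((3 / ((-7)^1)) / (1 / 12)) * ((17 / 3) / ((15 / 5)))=-68 / 7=-9.71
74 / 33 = 2.24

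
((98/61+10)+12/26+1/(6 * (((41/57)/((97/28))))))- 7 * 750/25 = -358918661/1820728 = -197.13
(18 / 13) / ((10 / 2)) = 18 / 65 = 0.28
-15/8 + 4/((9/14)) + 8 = 889/72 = 12.35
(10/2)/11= 5/11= 0.45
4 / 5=0.80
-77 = -77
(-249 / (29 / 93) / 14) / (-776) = 23157 / 315056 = 0.07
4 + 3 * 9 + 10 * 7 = 101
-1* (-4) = 4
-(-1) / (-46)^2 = 1 / 2116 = 0.00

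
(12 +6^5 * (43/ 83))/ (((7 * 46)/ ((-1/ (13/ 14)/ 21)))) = -111788/ 173719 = -0.64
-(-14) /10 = 7 /5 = 1.40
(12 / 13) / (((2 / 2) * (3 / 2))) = 8 / 13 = 0.62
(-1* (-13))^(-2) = 1 / 169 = 0.01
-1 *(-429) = 429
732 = 732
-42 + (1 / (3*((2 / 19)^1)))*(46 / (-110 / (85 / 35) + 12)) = -78745 / 1698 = -46.38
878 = 878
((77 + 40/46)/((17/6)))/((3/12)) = 42984/391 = 109.93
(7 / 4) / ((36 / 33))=77 / 48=1.60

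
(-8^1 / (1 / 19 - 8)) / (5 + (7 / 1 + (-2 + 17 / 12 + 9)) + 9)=1824 / 53303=0.03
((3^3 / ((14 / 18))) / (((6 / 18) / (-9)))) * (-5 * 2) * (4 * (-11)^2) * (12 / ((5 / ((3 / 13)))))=228637728 / 91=2512502.51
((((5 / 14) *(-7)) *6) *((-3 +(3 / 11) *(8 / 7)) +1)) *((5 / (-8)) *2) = -4875 / 154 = -31.66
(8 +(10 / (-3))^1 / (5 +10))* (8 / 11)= 560 / 99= 5.66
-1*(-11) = 11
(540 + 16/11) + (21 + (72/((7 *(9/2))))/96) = 259865/462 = 562.48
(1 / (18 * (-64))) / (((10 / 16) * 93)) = -1 / 66960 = -0.00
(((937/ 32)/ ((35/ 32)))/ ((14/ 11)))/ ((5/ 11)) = 113377/ 2450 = 46.28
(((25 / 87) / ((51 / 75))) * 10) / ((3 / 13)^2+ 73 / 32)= 270400 / 149379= 1.81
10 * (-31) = -310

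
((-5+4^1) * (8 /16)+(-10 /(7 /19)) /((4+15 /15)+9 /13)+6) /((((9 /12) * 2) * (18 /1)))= 379 /13986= 0.03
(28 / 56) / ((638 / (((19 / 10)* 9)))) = 171 / 12760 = 0.01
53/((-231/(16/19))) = -848/4389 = -0.19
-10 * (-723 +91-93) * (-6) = -43500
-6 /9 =-0.67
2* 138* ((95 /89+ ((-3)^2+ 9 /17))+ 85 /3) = 16256768 /1513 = 10744.72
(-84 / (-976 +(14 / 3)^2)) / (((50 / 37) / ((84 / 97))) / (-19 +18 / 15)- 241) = -26139834 / 71589291037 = -0.00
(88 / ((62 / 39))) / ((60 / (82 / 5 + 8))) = 17446 / 775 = 22.51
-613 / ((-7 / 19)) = 11647 / 7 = 1663.86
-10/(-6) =5/3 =1.67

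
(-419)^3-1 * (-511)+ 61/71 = -5222727847/71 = -73559547.14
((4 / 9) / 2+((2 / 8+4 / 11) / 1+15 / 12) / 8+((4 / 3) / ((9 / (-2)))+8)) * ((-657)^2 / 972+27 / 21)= 131860171 / 36288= 3633.71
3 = 3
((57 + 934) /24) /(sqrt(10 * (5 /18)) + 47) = 0.85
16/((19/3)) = 48/19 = 2.53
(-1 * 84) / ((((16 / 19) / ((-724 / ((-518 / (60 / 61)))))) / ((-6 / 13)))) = 1857060 / 29341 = 63.29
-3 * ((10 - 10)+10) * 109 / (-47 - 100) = 1090 / 49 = 22.24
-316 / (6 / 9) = -474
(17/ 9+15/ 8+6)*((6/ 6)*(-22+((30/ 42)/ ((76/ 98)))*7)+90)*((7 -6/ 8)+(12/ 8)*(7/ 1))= 2337697/ 192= 12175.51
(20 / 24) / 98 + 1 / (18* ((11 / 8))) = 949 / 19404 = 0.05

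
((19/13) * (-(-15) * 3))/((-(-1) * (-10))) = -171/26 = -6.58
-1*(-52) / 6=8.67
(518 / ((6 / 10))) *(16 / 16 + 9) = 25900 / 3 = 8633.33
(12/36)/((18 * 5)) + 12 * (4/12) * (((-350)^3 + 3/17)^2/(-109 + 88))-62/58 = -5546341467468286967803/15840090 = -350145830450981.46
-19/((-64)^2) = -19/4096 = -0.00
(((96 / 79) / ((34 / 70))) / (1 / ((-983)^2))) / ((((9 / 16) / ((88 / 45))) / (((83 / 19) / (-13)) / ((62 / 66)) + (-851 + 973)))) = 283857868013547520 / 277650477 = 1022356853.41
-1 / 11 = -0.09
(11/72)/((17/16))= 22/153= 0.14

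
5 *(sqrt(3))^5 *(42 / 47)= 1890 *sqrt(3) / 47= 69.65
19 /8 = 2.38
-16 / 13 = -1.23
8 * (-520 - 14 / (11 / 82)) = -54944 / 11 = -4994.91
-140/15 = -28/3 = -9.33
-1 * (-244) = 244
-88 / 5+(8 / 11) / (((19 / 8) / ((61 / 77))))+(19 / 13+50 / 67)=-1061760149 / 70085015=-15.15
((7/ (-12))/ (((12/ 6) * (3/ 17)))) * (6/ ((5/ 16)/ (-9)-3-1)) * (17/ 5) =3468/ 415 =8.36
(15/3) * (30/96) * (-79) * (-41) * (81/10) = 1311795/32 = 40993.59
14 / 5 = 2.80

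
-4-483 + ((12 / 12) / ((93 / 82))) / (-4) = -90623 / 186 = -487.22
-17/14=-1.21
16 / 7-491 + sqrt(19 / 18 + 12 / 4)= -3421 / 7 + sqrt(146) / 6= -486.70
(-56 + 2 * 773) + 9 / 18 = 2981 / 2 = 1490.50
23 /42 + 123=5189 /42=123.55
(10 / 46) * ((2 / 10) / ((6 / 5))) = 5 / 138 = 0.04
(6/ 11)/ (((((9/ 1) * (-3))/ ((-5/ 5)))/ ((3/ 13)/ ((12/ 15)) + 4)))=223/ 2574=0.09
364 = 364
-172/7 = -24.57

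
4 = 4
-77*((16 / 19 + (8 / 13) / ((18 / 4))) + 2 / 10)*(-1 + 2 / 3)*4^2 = 16142896 / 33345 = 484.12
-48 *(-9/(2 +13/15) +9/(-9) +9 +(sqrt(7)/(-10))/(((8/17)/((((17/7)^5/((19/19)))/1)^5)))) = -10032/43 +294301998029768521325918069543907 *sqrt(7)/6705343098319824504035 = 116123796225.57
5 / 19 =0.26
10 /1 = 10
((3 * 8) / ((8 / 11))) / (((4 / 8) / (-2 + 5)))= 198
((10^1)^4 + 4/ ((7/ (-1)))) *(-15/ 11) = -1049940/ 77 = -13635.58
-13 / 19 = -0.68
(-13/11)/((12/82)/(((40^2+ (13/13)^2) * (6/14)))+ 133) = -65641/7387149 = -0.01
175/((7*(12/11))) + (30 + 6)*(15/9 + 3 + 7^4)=1039523/12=86626.92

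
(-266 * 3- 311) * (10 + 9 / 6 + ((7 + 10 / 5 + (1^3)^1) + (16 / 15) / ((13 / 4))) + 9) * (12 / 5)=-26667014 / 325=-82052.35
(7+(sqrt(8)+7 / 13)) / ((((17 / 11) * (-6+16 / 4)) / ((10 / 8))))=-2695 / 884-55 * sqrt(2) / 68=-4.19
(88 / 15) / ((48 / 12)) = 22 / 15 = 1.47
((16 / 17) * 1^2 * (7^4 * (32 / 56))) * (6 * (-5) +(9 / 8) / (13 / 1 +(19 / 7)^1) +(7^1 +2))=-25268124 / 935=-27024.73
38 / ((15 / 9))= 114 / 5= 22.80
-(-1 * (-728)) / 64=-91 / 8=-11.38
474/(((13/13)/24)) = 11376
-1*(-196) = 196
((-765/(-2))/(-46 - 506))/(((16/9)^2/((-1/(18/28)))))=16065/47104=0.34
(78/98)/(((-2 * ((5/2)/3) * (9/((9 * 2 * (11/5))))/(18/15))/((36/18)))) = -30888/6125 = -5.04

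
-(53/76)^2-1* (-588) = 3393479/5776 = 587.51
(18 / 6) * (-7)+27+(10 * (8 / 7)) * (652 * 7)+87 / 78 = 1356345 / 26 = 52167.12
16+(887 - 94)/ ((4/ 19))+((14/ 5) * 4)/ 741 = 56060579/ 14820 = 3782.77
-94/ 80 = -47/ 40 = -1.18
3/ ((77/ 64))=192/ 77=2.49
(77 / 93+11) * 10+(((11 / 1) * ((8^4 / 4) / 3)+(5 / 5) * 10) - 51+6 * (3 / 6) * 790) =6201.95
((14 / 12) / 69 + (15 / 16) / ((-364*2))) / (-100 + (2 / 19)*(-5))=-715597 / 4605269760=-0.00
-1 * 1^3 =-1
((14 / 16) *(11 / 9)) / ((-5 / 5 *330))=-0.00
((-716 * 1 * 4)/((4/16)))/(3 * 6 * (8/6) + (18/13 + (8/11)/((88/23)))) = -18020288/40229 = -447.94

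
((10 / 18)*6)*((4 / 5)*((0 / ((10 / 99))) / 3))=0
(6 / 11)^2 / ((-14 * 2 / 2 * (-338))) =9 / 143143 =0.00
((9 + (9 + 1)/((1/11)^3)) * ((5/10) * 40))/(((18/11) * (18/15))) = 3662725/27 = 135656.48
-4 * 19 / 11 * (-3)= 228 / 11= 20.73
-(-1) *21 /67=21 /67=0.31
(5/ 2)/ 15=1/ 6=0.17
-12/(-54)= 2/9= 0.22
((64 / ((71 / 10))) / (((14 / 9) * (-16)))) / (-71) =180 / 35287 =0.01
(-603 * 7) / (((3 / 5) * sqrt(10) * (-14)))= 201 * sqrt(10) / 4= 158.90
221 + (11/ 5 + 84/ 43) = 225.15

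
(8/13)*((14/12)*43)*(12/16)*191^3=2097329171/13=161333013.15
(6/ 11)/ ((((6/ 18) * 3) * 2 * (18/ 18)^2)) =3/ 11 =0.27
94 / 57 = 1.65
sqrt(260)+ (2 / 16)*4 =16.62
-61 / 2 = -30.50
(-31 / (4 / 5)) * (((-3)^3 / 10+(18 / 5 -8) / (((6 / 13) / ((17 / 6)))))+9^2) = -17887 / 9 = -1987.44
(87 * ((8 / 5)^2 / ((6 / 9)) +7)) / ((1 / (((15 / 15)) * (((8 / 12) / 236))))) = 7859 / 2950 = 2.66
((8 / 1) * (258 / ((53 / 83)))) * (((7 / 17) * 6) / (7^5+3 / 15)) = 2997960 / 6309703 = 0.48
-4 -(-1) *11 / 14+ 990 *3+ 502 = 48563 / 14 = 3468.79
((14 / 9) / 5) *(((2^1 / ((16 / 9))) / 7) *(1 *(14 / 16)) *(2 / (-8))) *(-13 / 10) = 91 / 6400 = 0.01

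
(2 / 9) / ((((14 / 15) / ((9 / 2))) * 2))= 15 / 28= 0.54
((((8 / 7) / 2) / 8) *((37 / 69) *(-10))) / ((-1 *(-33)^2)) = 185 / 525987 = 0.00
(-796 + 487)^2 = 95481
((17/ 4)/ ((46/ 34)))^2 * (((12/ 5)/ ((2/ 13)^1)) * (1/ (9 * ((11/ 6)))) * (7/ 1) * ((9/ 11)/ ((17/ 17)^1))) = 68403699/ 1280180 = 53.43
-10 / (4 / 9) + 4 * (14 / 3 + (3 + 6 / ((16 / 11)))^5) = 1804981963 / 24576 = 73444.90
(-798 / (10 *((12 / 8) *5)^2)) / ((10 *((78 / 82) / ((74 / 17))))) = -807044 / 1243125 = -0.65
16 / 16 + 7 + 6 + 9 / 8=121 / 8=15.12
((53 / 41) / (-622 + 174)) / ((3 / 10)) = -265 / 27552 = -0.01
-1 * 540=-540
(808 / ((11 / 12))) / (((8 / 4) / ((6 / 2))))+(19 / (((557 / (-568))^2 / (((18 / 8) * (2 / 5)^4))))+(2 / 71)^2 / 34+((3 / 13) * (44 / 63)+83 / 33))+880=36693984021081669377 / 16633747475970625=2206.00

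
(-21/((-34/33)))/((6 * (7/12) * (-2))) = -99/34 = -2.91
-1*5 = -5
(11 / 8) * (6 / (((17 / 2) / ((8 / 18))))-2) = -473 / 204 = -2.32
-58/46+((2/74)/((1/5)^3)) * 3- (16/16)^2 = 6701/851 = 7.87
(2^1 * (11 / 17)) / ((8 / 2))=11 / 34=0.32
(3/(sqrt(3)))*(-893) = -893*sqrt(3) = -1546.72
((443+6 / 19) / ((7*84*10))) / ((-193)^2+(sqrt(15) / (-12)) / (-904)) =512800305595264 / 253353564965682239765 - 3807196*sqrt(15) / 760060694897046719295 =0.00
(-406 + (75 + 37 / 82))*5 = -135525 / 82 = -1652.74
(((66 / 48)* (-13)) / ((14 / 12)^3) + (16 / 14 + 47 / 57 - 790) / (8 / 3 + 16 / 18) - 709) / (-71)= 196425659 / 14806624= 13.27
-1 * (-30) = 30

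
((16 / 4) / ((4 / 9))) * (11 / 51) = 33 / 17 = 1.94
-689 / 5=-137.80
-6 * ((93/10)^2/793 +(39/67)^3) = -1.84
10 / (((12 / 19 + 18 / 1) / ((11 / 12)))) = 1045 / 2124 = 0.49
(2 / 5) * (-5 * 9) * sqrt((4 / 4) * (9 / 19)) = -54 * sqrt(19) / 19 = -12.39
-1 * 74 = -74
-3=-3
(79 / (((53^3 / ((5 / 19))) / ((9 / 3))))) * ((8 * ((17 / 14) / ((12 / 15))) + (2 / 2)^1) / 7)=109020 / 138604487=0.00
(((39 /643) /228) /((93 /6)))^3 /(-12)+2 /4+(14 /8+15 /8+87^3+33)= 3434252933898305038523519 /5214948647052151968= 658540.12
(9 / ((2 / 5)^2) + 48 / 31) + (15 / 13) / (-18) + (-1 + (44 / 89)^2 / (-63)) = 56.73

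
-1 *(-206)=206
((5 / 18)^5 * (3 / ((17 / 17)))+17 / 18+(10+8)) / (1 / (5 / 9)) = 59676985 / 5668704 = 10.53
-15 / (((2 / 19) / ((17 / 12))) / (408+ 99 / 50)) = -6621177 / 80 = -82764.71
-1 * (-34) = 34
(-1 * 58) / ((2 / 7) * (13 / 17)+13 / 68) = -27608 / 195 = -141.58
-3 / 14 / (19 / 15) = -45 / 266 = -0.17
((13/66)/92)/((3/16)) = 26/2277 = 0.01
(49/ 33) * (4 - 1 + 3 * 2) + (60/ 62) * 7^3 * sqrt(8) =147/ 11 + 20580 * sqrt(2)/ 31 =952.22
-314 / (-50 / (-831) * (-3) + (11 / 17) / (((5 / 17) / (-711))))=434890 / 2166667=0.20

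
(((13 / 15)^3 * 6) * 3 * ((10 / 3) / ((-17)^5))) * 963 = -940316 / 35496425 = -0.03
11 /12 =0.92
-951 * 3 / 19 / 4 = -37.54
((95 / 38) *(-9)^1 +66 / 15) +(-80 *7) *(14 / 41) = -85821 / 410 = -209.32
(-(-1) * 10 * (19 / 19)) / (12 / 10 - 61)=-50 / 299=-0.17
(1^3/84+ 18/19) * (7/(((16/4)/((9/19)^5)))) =0.04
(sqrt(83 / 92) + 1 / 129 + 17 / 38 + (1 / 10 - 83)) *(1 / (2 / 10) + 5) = -2020724 / 2451 + 5 *sqrt(1909) / 23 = -814.95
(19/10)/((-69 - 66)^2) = 19/182250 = 0.00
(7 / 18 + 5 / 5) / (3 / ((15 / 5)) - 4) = -25 / 54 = -0.46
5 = 5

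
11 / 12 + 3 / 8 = 31 / 24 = 1.29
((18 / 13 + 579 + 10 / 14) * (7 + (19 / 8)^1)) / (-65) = -99150 / 1183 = -83.81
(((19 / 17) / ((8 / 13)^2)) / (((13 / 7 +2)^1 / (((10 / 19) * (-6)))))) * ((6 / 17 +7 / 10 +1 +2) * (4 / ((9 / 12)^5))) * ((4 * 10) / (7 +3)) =-660.28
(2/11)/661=0.00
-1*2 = -2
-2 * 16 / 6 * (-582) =3104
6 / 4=3 / 2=1.50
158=158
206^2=42436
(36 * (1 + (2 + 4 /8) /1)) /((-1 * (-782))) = 0.16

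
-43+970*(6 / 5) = 1121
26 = 26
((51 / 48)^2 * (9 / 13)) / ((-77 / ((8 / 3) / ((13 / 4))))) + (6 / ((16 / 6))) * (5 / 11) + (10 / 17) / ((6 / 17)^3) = 40458851 / 2810808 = 14.39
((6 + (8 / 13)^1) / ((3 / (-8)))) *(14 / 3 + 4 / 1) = -1376 / 9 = -152.89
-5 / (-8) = 5 / 8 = 0.62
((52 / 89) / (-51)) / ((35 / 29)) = -1508 / 158865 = -0.01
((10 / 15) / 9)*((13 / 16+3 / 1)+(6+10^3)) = 74.80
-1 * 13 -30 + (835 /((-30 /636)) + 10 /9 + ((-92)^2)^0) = -159686 /9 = -17742.89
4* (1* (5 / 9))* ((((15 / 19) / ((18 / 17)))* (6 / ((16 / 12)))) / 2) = 425 / 114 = 3.73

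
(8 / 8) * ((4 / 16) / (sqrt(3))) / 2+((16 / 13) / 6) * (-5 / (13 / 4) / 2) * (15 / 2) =-200 / 169+sqrt(3) / 24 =-1.11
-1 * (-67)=67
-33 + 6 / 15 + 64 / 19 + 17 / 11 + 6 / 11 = -27.14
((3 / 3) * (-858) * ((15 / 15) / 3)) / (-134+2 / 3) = 429 / 200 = 2.14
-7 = -7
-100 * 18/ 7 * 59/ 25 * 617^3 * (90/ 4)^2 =-505132179762150/ 7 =-72161739966021.43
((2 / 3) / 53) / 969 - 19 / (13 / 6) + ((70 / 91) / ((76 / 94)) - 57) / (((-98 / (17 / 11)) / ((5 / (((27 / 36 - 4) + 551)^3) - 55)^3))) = -184732445528201356990500227054262589618402022 / 1256129505333984814205641946677327194567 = -147064.81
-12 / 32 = -3 / 8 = -0.38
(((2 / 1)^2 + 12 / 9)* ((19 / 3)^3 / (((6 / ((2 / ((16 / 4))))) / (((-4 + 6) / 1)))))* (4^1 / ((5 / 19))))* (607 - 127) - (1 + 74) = 133442629 / 81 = 1647439.86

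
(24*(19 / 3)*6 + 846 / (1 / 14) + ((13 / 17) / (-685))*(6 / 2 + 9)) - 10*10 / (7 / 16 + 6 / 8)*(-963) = 20764941816 / 221255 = 93850.72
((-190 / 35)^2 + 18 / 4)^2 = 11082241 / 9604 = 1153.92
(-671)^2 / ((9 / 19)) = 8554579 / 9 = 950508.78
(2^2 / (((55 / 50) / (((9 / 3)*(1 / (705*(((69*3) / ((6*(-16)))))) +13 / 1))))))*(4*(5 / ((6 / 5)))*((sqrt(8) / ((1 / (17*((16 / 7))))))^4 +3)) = 88608456938181684400 / 256952619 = 344843564089.85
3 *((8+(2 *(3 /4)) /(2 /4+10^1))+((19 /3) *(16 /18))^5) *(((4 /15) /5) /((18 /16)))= 18200818301536 /22599528525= 805.36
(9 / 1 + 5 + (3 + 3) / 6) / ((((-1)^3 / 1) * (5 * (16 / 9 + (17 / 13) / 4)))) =-1404 / 985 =-1.43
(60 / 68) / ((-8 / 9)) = -135 / 136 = -0.99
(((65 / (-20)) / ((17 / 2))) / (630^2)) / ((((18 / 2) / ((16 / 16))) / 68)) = -13 / 1786050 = -0.00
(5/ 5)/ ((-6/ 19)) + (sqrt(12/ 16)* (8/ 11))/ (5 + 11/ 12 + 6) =-19/ 6 + 48* sqrt(3)/ 1573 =-3.11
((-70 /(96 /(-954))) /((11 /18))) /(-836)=-1.36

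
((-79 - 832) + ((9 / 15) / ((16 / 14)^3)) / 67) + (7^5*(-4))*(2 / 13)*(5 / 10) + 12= -6070.38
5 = 5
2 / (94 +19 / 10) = 20 / 959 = 0.02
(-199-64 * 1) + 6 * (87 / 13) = -2897 / 13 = -222.85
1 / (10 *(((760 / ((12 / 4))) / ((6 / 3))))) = 3 / 3800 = 0.00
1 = 1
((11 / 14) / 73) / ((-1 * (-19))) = 11 / 19418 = 0.00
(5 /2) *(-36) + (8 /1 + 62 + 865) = 845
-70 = -70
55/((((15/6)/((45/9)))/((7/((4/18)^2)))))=31185/2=15592.50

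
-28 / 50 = -14 / 25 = -0.56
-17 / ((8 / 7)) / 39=-119 / 312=-0.38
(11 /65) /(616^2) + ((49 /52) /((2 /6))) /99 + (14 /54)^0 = 6918803 /6726720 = 1.03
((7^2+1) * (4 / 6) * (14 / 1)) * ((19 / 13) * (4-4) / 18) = 0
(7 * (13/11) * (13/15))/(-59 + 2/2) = -1183/9570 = -0.12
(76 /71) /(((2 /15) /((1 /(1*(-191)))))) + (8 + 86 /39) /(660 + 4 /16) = -37120318 /1396769439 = -0.03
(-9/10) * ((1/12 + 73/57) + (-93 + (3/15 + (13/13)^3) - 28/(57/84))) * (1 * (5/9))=150137/2280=65.85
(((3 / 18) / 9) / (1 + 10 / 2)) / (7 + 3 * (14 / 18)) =1 / 3024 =0.00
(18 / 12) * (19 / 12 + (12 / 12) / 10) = 101 / 40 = 2.52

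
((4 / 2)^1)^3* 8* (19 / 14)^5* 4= 19808792 / 16807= 1178.60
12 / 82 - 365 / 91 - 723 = -2711932 / 3731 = -726.86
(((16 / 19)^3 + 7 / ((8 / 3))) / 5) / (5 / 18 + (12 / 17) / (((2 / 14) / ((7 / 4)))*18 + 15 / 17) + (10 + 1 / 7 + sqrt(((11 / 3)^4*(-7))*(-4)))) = -427732611997047 / 306220579322509564 + 1340999212672581*sqrt(7) / 382775724153136955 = 0.01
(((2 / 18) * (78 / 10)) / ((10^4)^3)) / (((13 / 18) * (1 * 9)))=1 / 7500000000000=0.00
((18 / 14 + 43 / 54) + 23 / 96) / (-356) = -14041 / 2153088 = -0.01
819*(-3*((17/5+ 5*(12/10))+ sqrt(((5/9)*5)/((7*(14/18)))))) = -124254/5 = -24850.80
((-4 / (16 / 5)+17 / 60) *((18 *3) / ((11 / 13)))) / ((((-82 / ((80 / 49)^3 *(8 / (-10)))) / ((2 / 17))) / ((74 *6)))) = -136.82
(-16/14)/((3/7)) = -8/3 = -2.67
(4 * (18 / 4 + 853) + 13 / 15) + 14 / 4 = 103031 / 30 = 3434.37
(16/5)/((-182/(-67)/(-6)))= -3216/455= -7.07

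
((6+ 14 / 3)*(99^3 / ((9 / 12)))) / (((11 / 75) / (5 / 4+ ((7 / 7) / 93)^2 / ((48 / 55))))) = 113037111000 / 961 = 117624465.14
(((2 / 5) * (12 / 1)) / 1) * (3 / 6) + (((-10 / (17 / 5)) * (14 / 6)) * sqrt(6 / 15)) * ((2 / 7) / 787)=12 / 5 - 20 * sqrt(10) / 40137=2.40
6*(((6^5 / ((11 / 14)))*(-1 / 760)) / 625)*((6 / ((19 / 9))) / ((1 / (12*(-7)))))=370355328 / 12409375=29.84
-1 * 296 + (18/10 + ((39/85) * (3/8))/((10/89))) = -1990147/6800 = -292.67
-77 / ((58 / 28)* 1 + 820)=-1078 / 11509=-0.09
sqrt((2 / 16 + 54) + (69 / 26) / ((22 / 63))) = sqrt(20195318) / 572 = 7.86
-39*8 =-312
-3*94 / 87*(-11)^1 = 1034 / 29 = 35.66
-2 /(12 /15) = -5 /2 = -2.50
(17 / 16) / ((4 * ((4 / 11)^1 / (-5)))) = -935 / 256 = -3.65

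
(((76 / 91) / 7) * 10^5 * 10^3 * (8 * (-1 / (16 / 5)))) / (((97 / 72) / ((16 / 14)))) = -10944000000000 / 432523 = -25302700.67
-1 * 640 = -640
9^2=81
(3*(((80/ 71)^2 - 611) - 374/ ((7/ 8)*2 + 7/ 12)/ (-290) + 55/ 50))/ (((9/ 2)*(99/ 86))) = -107028702370/ 303926931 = -352.15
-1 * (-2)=2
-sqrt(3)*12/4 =-3*sqrt(3) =-5.20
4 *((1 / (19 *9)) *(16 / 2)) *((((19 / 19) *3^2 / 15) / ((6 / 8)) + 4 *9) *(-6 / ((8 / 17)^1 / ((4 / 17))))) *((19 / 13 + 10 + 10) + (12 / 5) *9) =-5493504 / 6175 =-889.64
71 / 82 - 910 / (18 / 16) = -596321 / 738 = -808.02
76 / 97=0.78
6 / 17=0.35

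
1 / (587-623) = -1 / 36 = -0.03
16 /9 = 1.78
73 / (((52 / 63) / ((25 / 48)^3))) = 7984375 / 638976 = 12.50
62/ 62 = 1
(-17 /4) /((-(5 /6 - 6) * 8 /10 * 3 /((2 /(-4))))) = 85 /496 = 0.17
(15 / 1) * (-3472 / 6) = -8680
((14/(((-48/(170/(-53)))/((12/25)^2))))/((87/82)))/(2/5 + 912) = 19516/87647425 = 0.00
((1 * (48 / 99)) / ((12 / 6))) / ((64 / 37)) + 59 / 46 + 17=111863 / 6072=18.42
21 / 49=3 / 7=0.43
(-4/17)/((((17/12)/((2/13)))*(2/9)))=-432/3757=-0.11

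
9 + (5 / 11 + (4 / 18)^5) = 9.46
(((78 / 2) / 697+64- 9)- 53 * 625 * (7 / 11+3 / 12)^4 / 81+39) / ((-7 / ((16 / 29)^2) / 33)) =177302575137 / 780201587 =227.25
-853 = -853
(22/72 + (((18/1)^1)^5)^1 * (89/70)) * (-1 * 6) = -3027088321/210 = -14414706.29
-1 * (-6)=6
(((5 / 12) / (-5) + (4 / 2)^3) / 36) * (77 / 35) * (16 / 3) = 209 / 81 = 2.58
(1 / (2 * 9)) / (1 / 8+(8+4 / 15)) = 20 / 3021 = 0.01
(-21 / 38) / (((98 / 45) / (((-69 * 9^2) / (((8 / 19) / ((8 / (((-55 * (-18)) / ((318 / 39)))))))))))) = 221.94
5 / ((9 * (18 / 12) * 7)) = 10 / 189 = 0.05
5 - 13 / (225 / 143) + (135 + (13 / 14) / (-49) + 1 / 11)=223793161 / 1697850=131.81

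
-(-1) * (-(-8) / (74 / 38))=152 / 37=4.11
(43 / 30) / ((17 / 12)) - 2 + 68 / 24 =941 / 510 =1.85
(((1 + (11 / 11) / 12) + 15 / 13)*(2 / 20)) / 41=349 / 63960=0.01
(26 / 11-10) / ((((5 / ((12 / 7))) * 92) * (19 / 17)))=-612 / 24035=-0.03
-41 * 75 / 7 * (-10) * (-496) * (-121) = 1845492000 / 7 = 263641714.29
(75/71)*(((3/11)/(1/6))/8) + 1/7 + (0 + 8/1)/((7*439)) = 3470703/9600052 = 0.36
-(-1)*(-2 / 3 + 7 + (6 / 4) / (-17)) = 637 / 102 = 6.25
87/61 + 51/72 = 3125/1464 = 2.13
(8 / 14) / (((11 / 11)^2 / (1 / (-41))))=-4 / 287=-0.01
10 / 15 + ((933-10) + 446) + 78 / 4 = 1389.17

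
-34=-34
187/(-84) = -2.23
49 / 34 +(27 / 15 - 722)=-122189 / 170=-718.76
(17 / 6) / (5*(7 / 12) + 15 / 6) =34 / 65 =0.52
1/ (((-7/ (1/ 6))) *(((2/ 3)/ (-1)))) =1/ 28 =0.04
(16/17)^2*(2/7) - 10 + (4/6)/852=-25197581/2585394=-9.75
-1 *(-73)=73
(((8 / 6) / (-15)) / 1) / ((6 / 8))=-16 / 135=-0.12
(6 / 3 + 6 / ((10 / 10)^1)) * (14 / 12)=28 / 3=9.33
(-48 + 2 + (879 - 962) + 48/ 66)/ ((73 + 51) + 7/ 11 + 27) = -1411/ 1668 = -0.85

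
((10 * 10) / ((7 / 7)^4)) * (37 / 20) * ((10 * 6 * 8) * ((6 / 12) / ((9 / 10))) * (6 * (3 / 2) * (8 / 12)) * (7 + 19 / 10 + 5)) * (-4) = -16457600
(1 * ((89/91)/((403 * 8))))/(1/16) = 178/36673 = 0.00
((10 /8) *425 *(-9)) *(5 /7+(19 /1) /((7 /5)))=-478125 /7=-68303.57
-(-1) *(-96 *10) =-960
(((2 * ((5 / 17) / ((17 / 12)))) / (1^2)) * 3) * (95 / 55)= 6840 / 3179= 2.15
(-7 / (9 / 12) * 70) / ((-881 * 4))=0.19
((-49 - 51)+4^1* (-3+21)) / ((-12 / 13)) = 91 / 3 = 30.33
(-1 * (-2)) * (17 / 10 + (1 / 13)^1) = 231 / 65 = 3.55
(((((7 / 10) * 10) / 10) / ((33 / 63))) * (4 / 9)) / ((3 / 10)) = 196 / 99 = 1.98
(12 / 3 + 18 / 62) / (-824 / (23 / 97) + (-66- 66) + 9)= -3059 / 2565467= -0.00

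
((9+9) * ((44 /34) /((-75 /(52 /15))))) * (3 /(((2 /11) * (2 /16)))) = -302016 /2125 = -142.13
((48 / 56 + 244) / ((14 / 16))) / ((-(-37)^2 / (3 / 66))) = -6856 / 737891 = -0.01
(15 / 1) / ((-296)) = -15 / 296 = -0.05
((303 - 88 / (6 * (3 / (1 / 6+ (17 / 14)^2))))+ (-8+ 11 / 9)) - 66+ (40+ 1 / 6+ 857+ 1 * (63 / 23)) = 68289041 / 60858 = 1122.10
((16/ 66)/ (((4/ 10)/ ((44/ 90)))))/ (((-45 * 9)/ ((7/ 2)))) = -28/ 10935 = -0.00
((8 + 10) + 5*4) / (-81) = -0.47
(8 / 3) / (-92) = -2 / 69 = -0.03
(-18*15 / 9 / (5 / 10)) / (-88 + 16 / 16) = 20 / 29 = 0.69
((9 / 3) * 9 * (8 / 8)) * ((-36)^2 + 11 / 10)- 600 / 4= 348717 / 10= 34871.70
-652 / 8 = -163 / 2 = -81.50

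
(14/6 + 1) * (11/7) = 110/21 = 5.24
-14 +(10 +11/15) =-3.27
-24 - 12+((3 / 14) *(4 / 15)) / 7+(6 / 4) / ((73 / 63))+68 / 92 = -27937739 / 822710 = -33.96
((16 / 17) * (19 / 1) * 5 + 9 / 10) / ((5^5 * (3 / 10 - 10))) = -15353 / 5153125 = -0.00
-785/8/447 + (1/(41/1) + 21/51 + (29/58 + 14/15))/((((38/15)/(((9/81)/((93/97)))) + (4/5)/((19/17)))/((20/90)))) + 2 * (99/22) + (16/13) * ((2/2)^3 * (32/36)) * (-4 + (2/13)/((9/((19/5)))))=26581316231709997/5915004580447560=4.49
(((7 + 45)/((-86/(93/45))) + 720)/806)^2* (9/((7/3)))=161189547627/52551492175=3.07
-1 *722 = -722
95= 95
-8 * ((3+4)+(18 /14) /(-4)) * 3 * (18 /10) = -288.51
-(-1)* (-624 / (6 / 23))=-2392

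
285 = 285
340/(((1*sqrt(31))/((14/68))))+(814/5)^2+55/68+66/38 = 70*sqrt(31)/31+856156257/32300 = 26518.96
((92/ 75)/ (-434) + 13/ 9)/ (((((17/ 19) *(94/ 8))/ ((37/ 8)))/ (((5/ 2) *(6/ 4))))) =2.38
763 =763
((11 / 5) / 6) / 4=11 / 120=0.09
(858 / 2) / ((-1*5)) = -429 / 5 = -85.80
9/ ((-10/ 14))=-63/ 5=-12.60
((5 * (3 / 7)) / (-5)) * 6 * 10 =-180 / 7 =-25.71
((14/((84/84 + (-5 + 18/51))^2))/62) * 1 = 2023/119164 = 0.02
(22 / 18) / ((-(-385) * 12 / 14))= 1 / 270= 0.00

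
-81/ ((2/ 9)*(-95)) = 729/ 190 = 3.84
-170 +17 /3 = -493 /3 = -164.33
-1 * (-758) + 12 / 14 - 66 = 4850 / 7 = 692.86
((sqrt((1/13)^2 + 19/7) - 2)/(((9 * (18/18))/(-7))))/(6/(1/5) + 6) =7/162 - sqrt(22526)/4212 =0.01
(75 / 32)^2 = 5625 / 1024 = 5.49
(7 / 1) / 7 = 1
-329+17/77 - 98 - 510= -72132/77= -936.78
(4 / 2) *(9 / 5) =18 / 5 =3.60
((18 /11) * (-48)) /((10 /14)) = -6048 /55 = -109.96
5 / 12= 0.42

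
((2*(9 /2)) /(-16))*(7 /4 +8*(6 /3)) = -639 /64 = -9.98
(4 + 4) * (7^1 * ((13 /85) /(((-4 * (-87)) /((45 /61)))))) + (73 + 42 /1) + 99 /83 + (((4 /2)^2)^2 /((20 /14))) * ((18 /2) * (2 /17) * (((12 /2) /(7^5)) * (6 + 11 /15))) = 17415682437026 /149825941475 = 116.24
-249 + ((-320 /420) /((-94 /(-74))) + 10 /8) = -980485 /3948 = -248.35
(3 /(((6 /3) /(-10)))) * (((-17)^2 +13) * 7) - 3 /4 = -126843 /4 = -31710.75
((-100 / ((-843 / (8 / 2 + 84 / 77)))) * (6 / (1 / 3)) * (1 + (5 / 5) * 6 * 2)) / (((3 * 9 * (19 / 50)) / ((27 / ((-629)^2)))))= 21840000 / 23235600289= 0.00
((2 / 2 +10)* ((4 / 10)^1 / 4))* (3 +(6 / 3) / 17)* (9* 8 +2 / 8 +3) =175483 / 680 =258.06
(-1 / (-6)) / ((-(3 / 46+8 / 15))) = -115 / 413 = -0.28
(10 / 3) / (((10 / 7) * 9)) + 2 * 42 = 2275 / 27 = 84.26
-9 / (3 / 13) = -39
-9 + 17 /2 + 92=183 /2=91.50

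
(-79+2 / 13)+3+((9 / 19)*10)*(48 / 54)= -17694 / 247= -71.64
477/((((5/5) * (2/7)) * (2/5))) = 16695/4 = 4173.75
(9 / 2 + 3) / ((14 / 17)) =255 / 28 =9.11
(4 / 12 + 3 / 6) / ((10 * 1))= 1 / 12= 0.08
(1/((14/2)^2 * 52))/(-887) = -1/2260076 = -0.00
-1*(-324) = 324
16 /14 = 1.14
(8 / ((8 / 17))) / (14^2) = 17 / 196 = 0.09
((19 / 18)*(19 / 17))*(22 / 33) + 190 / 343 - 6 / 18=158554 / 157437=1.01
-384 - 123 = -507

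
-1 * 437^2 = -190969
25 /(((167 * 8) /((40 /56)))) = 125 /9352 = 0.01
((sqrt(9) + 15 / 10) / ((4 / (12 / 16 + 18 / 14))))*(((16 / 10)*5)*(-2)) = -513 / 14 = -36.64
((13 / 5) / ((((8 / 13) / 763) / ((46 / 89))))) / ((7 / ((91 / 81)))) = 267.41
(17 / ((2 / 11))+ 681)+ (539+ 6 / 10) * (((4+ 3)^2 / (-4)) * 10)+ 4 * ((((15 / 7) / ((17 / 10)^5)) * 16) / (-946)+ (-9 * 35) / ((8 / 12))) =-631989327064191 / 9402293054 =-67216.51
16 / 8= 2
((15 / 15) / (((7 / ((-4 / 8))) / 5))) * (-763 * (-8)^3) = -139520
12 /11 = 1.09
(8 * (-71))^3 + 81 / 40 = -7330017199 / 40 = -183250429.98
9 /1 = 9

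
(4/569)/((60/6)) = 2/2845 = 0.00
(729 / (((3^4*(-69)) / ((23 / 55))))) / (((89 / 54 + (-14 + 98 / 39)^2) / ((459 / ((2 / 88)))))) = -50266008 / 6096325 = -8.25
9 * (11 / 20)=99 / 20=4.95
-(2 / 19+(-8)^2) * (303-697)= 479892 / 19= 25257.47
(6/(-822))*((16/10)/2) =-0.01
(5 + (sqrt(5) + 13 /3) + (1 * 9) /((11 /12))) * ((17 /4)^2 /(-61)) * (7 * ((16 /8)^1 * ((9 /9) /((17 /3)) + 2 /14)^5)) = -6259578272 /23745575469 - 9904396 * sqrt(5) /719562893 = -0.29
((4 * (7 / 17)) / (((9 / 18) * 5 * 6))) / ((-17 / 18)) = -168 / 1445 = -0.12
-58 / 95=-0.61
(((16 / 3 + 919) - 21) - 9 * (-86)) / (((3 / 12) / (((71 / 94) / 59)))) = 714544 / 8319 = 85.89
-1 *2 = -2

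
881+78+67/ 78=74869/ 78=959.86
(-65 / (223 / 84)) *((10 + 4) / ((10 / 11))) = -84084 / 223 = -377.06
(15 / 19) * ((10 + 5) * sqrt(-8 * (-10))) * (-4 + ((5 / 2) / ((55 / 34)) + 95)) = 916200 * sqrt(5) / 209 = 9802.32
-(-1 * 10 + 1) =9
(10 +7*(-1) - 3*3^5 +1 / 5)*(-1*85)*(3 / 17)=10887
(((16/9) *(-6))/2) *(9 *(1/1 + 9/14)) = -552/7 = -78.86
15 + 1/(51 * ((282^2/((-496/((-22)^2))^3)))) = 26943608767709/1796240616291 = 15.00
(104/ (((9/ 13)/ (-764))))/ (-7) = 1032928/ 63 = 16395.68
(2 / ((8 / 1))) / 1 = 1 / 4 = 0.25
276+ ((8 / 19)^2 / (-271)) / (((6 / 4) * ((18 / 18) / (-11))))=276.00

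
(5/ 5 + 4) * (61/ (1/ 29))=8845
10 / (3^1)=10 / 3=3.33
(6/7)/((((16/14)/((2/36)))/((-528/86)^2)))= 2904/1849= 1.57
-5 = -5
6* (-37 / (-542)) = 0.41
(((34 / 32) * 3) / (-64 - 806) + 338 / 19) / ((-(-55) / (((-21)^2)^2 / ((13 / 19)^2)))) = 5793966866583 / 43128800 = 134341.02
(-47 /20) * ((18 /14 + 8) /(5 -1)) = -611 /112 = -5.46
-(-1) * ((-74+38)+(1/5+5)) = -154/5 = -30.80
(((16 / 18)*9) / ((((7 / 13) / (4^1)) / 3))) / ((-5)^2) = 7.13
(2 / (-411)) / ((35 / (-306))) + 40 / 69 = 0.62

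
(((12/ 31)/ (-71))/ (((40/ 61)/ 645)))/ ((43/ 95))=-52155/ 4402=-11.85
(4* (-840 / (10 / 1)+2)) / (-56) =41 / 7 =5.86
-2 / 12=-1 / 6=-0.17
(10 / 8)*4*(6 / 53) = 0.57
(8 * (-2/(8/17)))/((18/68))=-1156/9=-128.44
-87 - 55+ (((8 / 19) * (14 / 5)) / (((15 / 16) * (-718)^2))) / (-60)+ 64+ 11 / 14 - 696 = -29821049635943 / 38567639250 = -773.21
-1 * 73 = -73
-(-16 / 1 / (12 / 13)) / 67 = 52 / 201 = 0.26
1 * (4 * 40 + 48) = 208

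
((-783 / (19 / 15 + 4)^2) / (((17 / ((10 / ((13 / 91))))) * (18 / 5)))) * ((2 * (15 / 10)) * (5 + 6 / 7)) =-60193125 / 106097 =-567.34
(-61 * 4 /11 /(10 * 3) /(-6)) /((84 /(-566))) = -17263 /20790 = -0.83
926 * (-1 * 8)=-7408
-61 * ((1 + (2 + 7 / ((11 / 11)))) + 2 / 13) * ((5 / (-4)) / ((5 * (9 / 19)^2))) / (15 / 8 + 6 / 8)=1937848 / 7371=262.90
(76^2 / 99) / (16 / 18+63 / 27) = 5776 / 319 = 18.11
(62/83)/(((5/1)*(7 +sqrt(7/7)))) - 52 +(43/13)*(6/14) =-7638159/151060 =-50.56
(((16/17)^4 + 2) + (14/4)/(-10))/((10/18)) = 4.38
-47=-47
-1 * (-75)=75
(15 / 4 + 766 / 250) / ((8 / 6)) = 10221 / 2000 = 5.11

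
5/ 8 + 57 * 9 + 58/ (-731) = 3003215/ 5848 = 513.55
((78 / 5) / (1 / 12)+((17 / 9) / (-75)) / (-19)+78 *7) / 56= 9403307 / 718200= 13.09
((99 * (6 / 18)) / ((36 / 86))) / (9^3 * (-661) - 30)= -43 / 262854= -0.00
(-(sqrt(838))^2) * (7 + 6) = -10894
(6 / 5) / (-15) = -2 / 25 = -0.08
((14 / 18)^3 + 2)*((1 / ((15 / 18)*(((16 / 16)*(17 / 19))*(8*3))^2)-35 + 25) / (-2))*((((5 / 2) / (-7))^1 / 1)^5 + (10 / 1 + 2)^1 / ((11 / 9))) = 144992854193023063 / 1196546188400640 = 121.18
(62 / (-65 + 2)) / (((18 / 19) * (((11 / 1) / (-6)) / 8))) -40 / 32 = 3.28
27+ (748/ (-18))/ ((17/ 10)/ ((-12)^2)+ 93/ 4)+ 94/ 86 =26.31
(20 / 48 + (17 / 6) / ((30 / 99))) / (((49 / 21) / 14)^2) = 1758 / 5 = 351.60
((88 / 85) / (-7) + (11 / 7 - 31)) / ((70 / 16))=-20112 / 2975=-6.76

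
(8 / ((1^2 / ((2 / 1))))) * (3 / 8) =6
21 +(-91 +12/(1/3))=-34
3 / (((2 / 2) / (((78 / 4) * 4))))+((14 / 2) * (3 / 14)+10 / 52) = 235.69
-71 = -71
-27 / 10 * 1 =-27 / 10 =-2.70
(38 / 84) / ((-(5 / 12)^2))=-456 / 175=-2.61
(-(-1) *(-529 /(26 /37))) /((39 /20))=-195730 /507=-386.06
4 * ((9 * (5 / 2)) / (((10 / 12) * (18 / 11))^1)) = 66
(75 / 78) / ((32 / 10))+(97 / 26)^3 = 3671817 / 70304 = 52.23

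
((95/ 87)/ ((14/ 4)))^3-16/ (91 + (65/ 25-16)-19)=-16059635320/ 66178892997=-0.24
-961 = -961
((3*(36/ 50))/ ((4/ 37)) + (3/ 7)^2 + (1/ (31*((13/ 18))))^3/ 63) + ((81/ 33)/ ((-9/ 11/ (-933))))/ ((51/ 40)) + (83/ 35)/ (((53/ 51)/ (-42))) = 306240948290933547/ 144479428061150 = 2119.62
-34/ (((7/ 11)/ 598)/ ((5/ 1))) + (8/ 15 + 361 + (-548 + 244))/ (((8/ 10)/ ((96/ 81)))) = -90530732/ 567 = -159666.19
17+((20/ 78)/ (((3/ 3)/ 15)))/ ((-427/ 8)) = 93967/ 5551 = 16.93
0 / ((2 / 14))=0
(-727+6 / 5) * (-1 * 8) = 29032 / 5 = 5806.40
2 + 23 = 25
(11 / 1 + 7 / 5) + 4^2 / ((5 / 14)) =286 / 5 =57.20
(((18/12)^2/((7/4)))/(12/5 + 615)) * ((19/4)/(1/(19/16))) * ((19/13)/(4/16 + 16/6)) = 0.01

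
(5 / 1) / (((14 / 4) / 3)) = 30 / 7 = 4.29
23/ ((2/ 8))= 92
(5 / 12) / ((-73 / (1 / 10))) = -1 / 1752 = -0.00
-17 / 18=-0.94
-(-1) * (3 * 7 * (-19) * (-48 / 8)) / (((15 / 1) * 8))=399 / 20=19.95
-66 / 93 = -22 / 31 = -0.71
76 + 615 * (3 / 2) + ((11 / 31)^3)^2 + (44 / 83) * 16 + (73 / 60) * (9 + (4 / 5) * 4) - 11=22338111498478769 / 22098841656900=1010.83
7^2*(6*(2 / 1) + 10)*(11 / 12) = 5929 / 6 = 988.17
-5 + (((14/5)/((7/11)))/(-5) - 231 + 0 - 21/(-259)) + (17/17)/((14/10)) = -1528648/6475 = -236.08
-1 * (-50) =50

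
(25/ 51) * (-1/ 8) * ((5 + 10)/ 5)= -25/ 136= -0.18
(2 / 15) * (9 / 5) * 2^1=0.48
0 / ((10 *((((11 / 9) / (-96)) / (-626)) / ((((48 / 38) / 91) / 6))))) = 0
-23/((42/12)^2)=-92/49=-1.88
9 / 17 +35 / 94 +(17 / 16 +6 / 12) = 2.46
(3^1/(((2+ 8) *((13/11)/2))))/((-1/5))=-33/13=-2.54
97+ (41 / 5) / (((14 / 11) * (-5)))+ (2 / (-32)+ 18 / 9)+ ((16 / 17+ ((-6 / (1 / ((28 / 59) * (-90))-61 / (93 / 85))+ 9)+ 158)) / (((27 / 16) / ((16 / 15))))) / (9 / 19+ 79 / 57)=45934725346387411 / 296795267672400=154.77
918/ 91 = 10.09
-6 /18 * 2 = -2 /3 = -0.67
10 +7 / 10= 107 / 10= 10.70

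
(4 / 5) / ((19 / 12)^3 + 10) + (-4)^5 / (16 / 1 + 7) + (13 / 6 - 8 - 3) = -887723429 / 16655910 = -53.30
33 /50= 0.66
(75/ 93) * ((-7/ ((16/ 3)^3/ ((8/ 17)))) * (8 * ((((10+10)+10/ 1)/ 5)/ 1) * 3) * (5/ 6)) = -70875/ 33728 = -2.10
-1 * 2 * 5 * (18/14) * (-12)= 1080/7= 154.29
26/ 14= 13/ 7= 1.86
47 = 47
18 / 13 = 1.38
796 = 796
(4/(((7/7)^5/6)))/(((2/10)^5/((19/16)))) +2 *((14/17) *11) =3028741/34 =89080.62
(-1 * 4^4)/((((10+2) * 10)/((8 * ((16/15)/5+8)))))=-157696/1125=-140.17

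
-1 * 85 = -85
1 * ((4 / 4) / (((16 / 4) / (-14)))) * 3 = -21 / 2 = -10.50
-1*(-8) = 8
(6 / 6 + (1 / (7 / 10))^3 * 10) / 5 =10343 / 1715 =6.03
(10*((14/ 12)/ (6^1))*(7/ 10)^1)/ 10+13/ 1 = 4729/ 360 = 13.14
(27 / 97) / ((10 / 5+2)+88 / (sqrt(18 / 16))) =-243 / 1498844+891* sqrt(2) / 374711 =0.00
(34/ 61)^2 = 1156/ 3721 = 0.31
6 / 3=2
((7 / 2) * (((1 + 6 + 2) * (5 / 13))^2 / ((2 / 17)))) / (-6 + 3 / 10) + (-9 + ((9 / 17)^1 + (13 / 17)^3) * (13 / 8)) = -4414148941 / 63102572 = -69.95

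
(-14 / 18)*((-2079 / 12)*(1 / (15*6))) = 539 / 360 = 1.50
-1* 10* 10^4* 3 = -300000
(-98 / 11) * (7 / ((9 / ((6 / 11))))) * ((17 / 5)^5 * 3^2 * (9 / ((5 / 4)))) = -111279.99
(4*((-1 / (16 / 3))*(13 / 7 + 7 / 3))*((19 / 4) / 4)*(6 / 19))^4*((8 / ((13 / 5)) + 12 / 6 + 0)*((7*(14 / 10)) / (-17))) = -39135393 / 6930560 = -5.65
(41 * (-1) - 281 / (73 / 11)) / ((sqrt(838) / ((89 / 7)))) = -270738 * sqrt(838) / 214109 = -36.60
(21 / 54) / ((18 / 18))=7 / 18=0.39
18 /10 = 1.80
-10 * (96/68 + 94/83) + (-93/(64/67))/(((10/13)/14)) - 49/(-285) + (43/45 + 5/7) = -194087094463/108093888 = -1795.54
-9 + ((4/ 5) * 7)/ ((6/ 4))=-79/ 15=-5.27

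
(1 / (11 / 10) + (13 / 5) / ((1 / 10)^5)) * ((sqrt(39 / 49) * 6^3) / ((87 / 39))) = 8030908080 * sqrt(39) / 2233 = 22459921.58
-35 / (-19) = 35 / 19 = 1.84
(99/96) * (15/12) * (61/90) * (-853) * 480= -2861815/8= -357726.88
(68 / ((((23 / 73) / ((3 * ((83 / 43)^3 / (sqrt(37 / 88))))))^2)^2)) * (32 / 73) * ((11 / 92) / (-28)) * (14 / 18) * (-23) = 4335559354314691488362298583310280192 / 15308627624411419843763537929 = 283210191.06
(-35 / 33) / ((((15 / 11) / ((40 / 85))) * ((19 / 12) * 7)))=-32 / 969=-0.03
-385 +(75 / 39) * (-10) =-5255 / 13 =-404.23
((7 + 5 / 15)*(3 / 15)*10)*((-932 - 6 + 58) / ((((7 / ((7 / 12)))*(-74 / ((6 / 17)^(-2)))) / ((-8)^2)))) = 7467.52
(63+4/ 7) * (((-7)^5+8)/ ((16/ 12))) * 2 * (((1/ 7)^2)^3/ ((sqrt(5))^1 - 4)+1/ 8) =-200230.36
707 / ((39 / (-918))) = -216342 / 13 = -16641.69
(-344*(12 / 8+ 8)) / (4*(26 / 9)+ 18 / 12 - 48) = 58824 / 629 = 93.52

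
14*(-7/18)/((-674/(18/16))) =49/5392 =0.01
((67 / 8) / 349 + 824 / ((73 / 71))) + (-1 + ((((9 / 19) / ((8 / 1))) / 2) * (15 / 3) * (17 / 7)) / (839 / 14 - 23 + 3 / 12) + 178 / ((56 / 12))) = 7888144534679 / 9406312216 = 838.60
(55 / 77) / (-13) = -5 / 91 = -0.05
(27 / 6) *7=63 / 2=31.50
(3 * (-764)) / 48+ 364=1265 / 4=316.25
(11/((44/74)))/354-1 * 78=-55187/708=-77.95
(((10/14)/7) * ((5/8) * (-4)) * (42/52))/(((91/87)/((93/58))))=-20925/66248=-0.32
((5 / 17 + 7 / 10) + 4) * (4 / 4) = 849 / 170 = 4.99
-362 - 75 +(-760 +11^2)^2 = 407884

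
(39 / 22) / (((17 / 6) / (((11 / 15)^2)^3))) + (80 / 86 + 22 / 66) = 1.36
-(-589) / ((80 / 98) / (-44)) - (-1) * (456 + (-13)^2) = -311221 / 10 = -31122.10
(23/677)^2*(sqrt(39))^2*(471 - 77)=8128614/458329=17.74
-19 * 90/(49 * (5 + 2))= -1710/343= -4.99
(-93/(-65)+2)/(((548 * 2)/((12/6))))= 223/35620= 0.01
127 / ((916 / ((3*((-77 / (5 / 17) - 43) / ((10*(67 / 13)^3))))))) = -318918717 / 3443736350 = -0.09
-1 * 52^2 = -2704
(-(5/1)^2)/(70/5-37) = 25/23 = 1.09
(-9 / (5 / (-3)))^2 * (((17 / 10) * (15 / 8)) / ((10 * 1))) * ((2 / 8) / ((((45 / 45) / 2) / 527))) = 19593333 / 8000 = 2449.17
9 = 9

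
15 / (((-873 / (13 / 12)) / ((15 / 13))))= -25 / 1164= -0.02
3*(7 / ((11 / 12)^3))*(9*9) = 2939328 / 1331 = 2208.36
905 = 905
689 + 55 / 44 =2761 / 4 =690.25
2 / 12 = 1 / 6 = 0.17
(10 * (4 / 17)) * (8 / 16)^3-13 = -216 / 17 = -12.71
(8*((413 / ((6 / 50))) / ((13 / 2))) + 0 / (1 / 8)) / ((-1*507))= -165200 / 19773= -8.35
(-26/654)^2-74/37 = -213689/106929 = -2.00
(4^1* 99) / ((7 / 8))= 3168 / 7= 452.57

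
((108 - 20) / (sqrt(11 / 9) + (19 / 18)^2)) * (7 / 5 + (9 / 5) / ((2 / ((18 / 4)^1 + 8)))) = 651021624 / 10085 - 194765472 * sqrt(11) / 10085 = 501.50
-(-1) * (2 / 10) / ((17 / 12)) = 12 / 85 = 0.14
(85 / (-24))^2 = 7225 / 576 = 12.54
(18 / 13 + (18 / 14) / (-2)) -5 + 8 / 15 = -10169 / 2730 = -3.72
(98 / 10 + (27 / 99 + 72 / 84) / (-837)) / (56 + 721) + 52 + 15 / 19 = 83731837283 / 1585767645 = 52.80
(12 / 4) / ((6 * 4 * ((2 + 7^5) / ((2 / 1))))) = 1 / 67236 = 0.00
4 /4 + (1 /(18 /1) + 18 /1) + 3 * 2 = 451 /18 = 25.06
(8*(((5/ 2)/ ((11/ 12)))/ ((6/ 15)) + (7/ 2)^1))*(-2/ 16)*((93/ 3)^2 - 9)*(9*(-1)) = 972468/ 11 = 88406.18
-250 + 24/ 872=-27247/ 109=-249.97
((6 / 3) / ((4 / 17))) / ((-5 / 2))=-17 / 5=-3.40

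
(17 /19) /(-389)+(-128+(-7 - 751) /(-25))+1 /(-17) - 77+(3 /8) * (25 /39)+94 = -26298158521 /326682200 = -80.50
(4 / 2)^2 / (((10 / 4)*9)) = 8 / 45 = 0.18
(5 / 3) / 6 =5 / 18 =0.28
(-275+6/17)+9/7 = -32530/119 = -273.36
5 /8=0.62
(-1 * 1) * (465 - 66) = -399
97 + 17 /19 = 1860 /19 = 97.89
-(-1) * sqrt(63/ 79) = 3 * sqrt(553)/ 79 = 0.89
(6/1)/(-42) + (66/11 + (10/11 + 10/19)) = 10669/1463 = 7.29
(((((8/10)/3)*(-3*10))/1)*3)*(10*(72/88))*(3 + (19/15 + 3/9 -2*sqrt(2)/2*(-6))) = -12960*sqrt(2)/11 -9936/11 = -2569.47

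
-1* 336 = -336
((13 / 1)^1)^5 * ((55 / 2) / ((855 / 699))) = 951623959 / 114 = 8347578.59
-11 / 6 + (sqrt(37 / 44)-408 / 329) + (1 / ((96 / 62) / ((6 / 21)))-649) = -5147315 / 7896 + sqrt(407) / 22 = -650.97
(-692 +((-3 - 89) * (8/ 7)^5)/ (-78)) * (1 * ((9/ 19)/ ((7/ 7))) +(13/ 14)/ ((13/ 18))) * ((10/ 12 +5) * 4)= -9041599760/ 319333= -28314.02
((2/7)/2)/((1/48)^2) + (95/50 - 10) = 321.04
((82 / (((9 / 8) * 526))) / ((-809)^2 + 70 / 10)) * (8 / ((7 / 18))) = 656 / 150614051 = 0.00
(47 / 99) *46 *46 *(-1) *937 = -93186524 / 99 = -941278.02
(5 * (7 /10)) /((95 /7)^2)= 343 /18050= 0.02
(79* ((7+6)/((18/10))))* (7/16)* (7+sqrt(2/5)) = 7189* sqrt(10)/144+251615/144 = 1905.20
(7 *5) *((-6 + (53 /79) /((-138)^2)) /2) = -315938105 /3008952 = -105.00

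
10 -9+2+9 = 12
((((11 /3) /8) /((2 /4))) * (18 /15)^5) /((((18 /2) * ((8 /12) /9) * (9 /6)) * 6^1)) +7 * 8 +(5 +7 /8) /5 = 1438879 /25000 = 57.56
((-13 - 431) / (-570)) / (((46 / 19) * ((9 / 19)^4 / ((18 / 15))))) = 9643754 / 1257525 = 7.67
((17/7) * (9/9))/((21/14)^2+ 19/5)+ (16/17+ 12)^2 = 41093060/244783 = 167.88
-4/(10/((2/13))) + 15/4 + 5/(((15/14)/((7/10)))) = 6.96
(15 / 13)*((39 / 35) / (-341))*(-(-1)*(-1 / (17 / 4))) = 36 / 40579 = 0.00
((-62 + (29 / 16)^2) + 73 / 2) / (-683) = 5687 / 174848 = 0.03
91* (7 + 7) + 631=1905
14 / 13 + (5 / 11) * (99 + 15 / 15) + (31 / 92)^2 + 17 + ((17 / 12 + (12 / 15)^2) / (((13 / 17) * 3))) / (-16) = 63.59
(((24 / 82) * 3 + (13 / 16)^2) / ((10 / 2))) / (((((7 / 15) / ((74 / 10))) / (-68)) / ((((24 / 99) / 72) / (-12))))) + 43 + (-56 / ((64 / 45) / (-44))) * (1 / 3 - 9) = -326704735807 / 21821184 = -14971.91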